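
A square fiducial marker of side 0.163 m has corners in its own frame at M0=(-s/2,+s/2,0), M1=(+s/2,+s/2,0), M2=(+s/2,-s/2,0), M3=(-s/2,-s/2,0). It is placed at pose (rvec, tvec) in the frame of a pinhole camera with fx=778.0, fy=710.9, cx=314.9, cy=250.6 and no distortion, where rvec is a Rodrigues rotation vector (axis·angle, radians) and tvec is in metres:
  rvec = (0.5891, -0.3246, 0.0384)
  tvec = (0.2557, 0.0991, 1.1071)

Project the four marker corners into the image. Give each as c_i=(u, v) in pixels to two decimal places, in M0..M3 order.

c0=(431.00, 358.93) c1=(528.24, 348.69) c2=(560.35, 268.02) c3=(456.44, 275.18)

Intrinsics K: fx=778.0, fy=710.9, cx=314.9, cy=250.6
Marker side s = 0.163 m; corners in marker frame (Z=0):
  M0 = (-0.0815, +0.0815, 0)
  M1 = (+0.0815, +0.0815, 0)
  M2 = (+0.0815, -0.0815, 0)
  M3 = (-0.0815, -0.0815, 0)
rvec = (0.5891, -0.3246, 0.0384), |rvec| = θ = 0.67371 rad = 38.600°
Rodrigues: sinθ=0.62389, 1−cosθ=0.21848; R = I + sinθ·[k]× + (1−cosθ)·[k]×²:
    [+0.94857 -0.12761 -0.28971]
    [-0.05649 +0.83224 -0.55154]
    [+0.31149 +0.53954 +0.78223]
t = (0.2557, 0.0991, 1.1071) m
M0: Pc = R·M0+t = (+0.16799, +0.17153, +1.12569); u = 778.0·(+0.16799)/1.12569 + 314.9 = 431.0045, v = 710.9·(+0.17153)/1.12569 + 250.6 = 358.9263
M1: Pc = R·M1+t = (+0.32261, +0.16232, +1.17646); u = 778.0·(+0.32261)/1.17646 + 314.9 = 528.2431, v = 710.9·(+0.16232)/1.17646 + 250.6 = 348.6874
M2: Pc = R·M2+t = (+0.34341, +0.02667, +1.08851); u = 778.0·(+0.34341)/1.08851 + 314.9 = 560.3465, v = 710.9·(+0.02667)/1.08851 + 250.6 = 268.0173
M3: Pc = R·M3+t = (+0.18879, +0.03588, +1.03774); u = 778.0·(+0.18879)/1.03774 + 314.9 = 456.4380, v = 710.9·(+0.03588)/1.03774 + 250.6 = 275.1771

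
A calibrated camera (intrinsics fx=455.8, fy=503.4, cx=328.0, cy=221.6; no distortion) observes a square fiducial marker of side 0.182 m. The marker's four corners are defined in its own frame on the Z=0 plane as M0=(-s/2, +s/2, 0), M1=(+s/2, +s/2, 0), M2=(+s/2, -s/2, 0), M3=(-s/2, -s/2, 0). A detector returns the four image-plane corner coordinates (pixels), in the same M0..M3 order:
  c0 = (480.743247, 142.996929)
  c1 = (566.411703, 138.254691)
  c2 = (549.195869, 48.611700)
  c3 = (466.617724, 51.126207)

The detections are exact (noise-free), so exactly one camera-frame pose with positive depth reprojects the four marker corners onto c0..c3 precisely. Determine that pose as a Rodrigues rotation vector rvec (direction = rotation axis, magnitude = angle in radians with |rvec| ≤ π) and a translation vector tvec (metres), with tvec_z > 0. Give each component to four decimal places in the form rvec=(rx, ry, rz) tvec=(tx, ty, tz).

rvec=(-0.2161, -0.1098, -0.0786) tvec=(0.3837, -0.2352, 0.9300)

Intrinsics K: fx=455.8, fy=503.4, cx=328.0, cy=221.6
Marker side s = 0.182 m; corners in marker frame (Z=0):
  M0 = (-0.0910, +0.0910, 0)
  M1 = (+0.0910, +0.0910, 0)
  M2 = (+0.0910, -0.0910, 0)
  M3 = (-0.0910, -0.0910, 0)
Detected image corners:
  c0 = (480.743247, 142.996929) px
  c1 = (566.411703, 138.254691) px
  c2 = (549.195869, 48.611700) px
  c3 = (466.617724, 51.126207) px
Planar DLT: solve 8×8 A·h = b for H (H[2,2]=1):
  H  [+526.95426 -29.99129 +516.06325]
  H  [-7.82261 +477.13574 +94.29629]
  H  [+0.12586 -0.22529 +1.00000]
B = K⁻¹H; ‖b₁‖=1.075287, ‖b₂‖=1.075287; λ = 2/(‖b₁‖+‖b₂‖) = 0.929984, sign → tz>0 ⇒ λ=+0.929984
r₁ = λ·B[:,0] = (+0.99093,-0.06598,+0.11705); r₂ = λ·B[:,1] = (+0.08958,+0.97369,-0.20952)
r₃ = r₁×r₂ = (-0.10015,+0.21810,+0.97077); SVD([r₁ r₂ r₃]) → R = UVᵀ:
  R  [+0.99093 +0.08958 -0.10015]
  R  [-0.06598 +0.97369 +0.21810]
  R  [+0.11705 -0.20952 +0.97077]
t = (+0.38371, -0.23518, +0.92998) m
tr R = 2.935400; θ = arccos((tr R − 1)/2) = 0.254855 rad = 14.602°
axis k = ((R−Rᵀ)₃₂, (R−Rᵀ)₁₃, (R−Rᵀ)₂₁) / (2 sinθ) = (-0.848091, -0.430767, -0.308514)
rvec = θ·k = (-0.216140, -0.109783, -0.078626)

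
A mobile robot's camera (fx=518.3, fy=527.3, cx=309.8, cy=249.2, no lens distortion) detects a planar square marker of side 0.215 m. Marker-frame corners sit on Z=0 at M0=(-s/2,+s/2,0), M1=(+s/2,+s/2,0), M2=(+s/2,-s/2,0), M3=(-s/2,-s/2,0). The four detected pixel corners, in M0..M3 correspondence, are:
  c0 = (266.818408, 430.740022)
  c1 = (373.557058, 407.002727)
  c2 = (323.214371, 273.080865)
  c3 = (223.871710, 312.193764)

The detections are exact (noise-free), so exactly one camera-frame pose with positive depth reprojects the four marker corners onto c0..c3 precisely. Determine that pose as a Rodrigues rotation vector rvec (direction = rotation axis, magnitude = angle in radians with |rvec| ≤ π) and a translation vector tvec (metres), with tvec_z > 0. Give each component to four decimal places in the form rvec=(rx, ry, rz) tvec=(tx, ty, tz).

rvec=(0.0378, 0.5261, -0.3718) tvec=(-0.0268, 0.1729, 0.8515)

Intrinsics K: fx=518.3, fy=527.3, cx=309.8, cy=249.2
Marker side s = 0.215 m; corners in marker frame (Z=0):
  M0 = (-0.1075, +0.1075, 0)
  M1 = (+0.1075, +0.1075, 0)
  M2 = (+0.1075, -0.1075, 0)
  M3 = (-0.1075, -0.1075, 0)
Detected image corners:
  c0 = (266.818408, 430.740022) px
  c1 = (373.557058, 407.002727) px
  c2 = (323.214371, 273.080865) px
  c3 = (223.871710, 312.193764) px
Planar DLT: solve 8×8 A·h = b for H (H[2,2]=1):
  H  [+305.80902 +195.22401 +293.45745]
  H  [-354.13344 +560.14638 +356.26857]
  H  [-0.58384 -0.06956 +1.00000]
B = K⁻¹H; ‖b₁‖=1.174369, ‖b₂‖=1.174369; λ = 2/(‖b₁‖+‖b₂‖) = 0.851521, sign → tz>0 ⇒ λ=+0.851521
r₁ = λ·B[:,0] = (+0.79958,-0.33693,-0.49715); r₂ = λ·B[:,1] = (+0.35614,+0.93255,-0.05923)
r₃ = r₁×r₂ = (+0.48358,-0.12970,+0.86564); SVD([r₁ r₂ r₃]) → R = UVᵀ:
  R  [+0.79958 +0.35614 +0.48358]
  R  [-0.33693 +0.93255 -0.12970]
  R  [-0.49715 -0.05923 +0.86564]
t = (-0.02685, +0.17290, +0.85152) m
tr R = 2.597771; θ = arccos((tr R − 1)/2) = 0.645357 rad = 36.976°
axis k = ((R−Rᵀ)₃₂, (R−Rᵀ)₁₃, (R−Rᵀ)₂₁) / (2 sinθ) = (+0.058579, +0.815256, -0.576131)
rvec = θ·k = (+0.037805, +0.526131, -0.371810)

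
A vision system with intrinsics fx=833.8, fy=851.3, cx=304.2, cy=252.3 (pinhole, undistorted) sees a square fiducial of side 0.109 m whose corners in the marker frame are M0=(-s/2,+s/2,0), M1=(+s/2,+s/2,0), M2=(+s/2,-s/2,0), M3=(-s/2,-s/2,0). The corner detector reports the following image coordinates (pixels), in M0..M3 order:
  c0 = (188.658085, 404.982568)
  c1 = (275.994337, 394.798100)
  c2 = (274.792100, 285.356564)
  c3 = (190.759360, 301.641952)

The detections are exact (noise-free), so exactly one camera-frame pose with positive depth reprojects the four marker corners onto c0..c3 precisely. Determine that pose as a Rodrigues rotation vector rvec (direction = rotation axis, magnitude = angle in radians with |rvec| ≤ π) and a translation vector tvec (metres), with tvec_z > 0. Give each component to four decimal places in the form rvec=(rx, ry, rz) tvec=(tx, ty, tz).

rvec=(-0.2981, 0.5409, -0.1065) tvec=(-0.0753, 0.0946, 0.8603)

Intrinsics K: fx=833.8, fy=851.3, cx=304.2, cy=252.3
Marker side s = 0.109 m; corners in marker frame (Z=0):
  M0 = (-0.0545, +0.0545, 0)
  M1 = (+0.0545, +0.0545, 0)
  M2 = (+0.0545, -0.0545, 0)
  M3 = (-0.0545, -0.0545, 0)
Detected image corners:
  c0 = (188.658085, 404.982568) px
  c1 = (275.994337, 394.798100) px
  c2 = (274.792100, 285.356564) px
  c3 = (190.759360, 301.641952) px
Planar DLT: solve 8×8 A·h = b for H (H[2,2]=1):
  H  [+653.13887 -87.54671 +231.22335]
  H  [-319.74361 +851.52788 +345.86640]
  H  [-0.57047 -0.35670 +1.00000]
B = K⁻¹H; ‖b₁‖=1.162355, ‖b₂‖=1.162355; λ = 2/(‖b₁‖+‖b₂‖) = 0.860322, sign → tz>0 ⇒ λ=+0.860322
r₁ = λ·B[:,0] = (+0.85297,-0.17768,-0.49079); r₂ = λ·B[:,1] = (+0.02163,+0.95150,-0.30688)
r₃ = r₁×r₂ = (+0.52151,+0.25114,+0.81545); SVD([r₁ r₂ r₃]) → R = UVᵀ:
  R  [+0.85297 +0.02163 +0.52151]
  R  [-0.17768 +0.95150 +0.25114]
  R  [-0.49079 -0.30688 +0.81545]
t = (-0.07530, +0.09456, +0.86032) m
tr R = 2.619921; θ = arccos((tr R − 1)/2) = 0.626712 rad = 35.908°
axis k = ((R−Rᵀ)₃₂, (R−Rᵀ)₁₃, (R−Rᵀ)₂₁) / (2 sinθ) = (-0.475736, +0.863020, -0.169917)
rvec = θ·k = (-0.298149, +0.540865, -0.106489)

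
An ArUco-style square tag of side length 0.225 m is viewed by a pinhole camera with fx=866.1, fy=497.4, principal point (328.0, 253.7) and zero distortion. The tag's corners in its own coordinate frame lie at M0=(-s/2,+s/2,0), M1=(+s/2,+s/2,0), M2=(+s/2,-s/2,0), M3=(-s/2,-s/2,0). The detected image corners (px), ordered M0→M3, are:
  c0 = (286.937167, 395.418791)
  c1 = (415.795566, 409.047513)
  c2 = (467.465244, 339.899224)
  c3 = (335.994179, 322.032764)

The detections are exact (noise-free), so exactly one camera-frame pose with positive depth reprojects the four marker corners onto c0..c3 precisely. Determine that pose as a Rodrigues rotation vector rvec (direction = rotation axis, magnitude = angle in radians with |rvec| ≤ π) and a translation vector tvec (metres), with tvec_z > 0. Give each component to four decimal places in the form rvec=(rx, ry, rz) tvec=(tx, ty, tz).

rvec=(0.2910, -0.2709, 0.3096) tvec=(0.0773, 0.3084, 1.3479)

Intrinsics K: fx=866.1, fy=497.4, cx=328.0, cy=253.7
Marker side s = 0.225 m; corners in marker frame (Z=0):
  M0 = (-0.1125, +0.1125, 0)
  M1 = (+0.1125, +0.1125, 0)
  M2 = (+0.1125, -0.1125, 0)
  M3 = (-0.1125, -0.1125, 0)
Detected image corners:
  c0 = (286.937167, 395.418791) px
  c1 = (415.795566, 409.047513) px
  c2 = (467.465244, 339.899224) px
  c3 = (335.994179, 322.032764) px
Planar DLT: solve 8×8 A·h = b for H (H[2,2]=1):
  H  [+663.23249 -157.56739 +377.69798]
  H  [+152.39878 +381.16635 +367.50623]
  H  [+0.22530 +0.17638 +1.00000]
B = K⁻¹H; ‖b₁‖=0.741909, ‖b₂‖=0.741909; λ = 2/(‖b₁‖+‖b₂‖) = 1.347875, sign → tz>0 ⇒ λ=+1.347875
r₁ = λ·B[:,0] = (+0.91715,+0.25808,+0.30368); r₂ = λ·B[:,1] = (-0.33525,+0.91164,+0.23774)
r₃ = r₁×r₂ = (-0.21549,-0.31986,+0.92264); SVD([r₁ r₂ r₃]) → R = UVᵀ:
  R  [+0.91715 -0.33525 -0.21549]
  R  [+0.25808 +0.91164 -0.31986]
  R  [+0.30368 +0.23774 +0.92264]
t = (+0.07734, +0.30840, +1.34787) m
tr R = 2.751428; θ = arccos((tr R − 1)/2) = 0.503884 rad = 28.870°
axis k = ((R−Rᵀ)₃₂, (R−Rᵀ)₁₃, (R−Rᵀ)₂₁) / (2 sinθ) = (+0.577427, -0.537634, +0.614433)
rvec = θ·k = (+0.290956, -0.270905, +0.309603)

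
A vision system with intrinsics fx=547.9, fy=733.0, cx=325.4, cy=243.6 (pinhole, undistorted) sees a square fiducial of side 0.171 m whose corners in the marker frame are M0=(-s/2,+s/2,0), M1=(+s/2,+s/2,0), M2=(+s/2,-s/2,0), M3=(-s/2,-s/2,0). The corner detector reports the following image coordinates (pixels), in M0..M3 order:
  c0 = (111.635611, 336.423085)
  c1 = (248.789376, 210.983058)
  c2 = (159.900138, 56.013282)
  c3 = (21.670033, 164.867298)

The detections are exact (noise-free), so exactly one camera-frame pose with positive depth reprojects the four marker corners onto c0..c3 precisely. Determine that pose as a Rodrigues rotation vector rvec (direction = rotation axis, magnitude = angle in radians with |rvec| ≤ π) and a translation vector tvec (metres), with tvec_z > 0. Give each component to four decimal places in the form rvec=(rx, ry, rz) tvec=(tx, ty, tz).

Intrinsics K: fx=547.9, fy=733.0, cx=325.4, cy=243.6
Marker side s = 0.171 m; corners in marker frame (Z=0):
  M0 = (-0.0855, +0.0855, 0)
  M1 = (+0.0855, +0.0855, 0)
  M2 = (+0.0855, -0.0855, 0)
  M3 = (-0.0855, -0.0855, 0)
Detected image corners:
  c0 = (111.635611, 336.423085) px
  c1 = (248.789376, 210.983058) px
  c2 = (159.900138, 56.013282) px
  c3 = (21.670033, 164.867298) px
Planar DLT: solve 8×8 A·h = b for H (H[2,2]=1):
  H  [+863.22039 +491.41453 +137.12890]
  H  [-601.97460 +908.41654 +188.31080]
  H  [+0.42762 -0.23201 +1.00000]
B = K⁻¹H; ‖b₁‖=1.690383, ‖b₂‖=1.690383; λ = 2/(‖b₁‖+‖b₂‖) = 0.591582, sign → tz>0 ⇒ λ=+0.591582
r₁ = λ·B[:,0] = (+0.78180,-0.56991,+0.25297); r₂ = λ·B[:,1] = (+0.61211,+0.77877,-0.13726)
r₃ = r₁×r₂ = (-0.11878,+0.26215,+0.95769); SVD([r₁ r₂ r₃]) → R = UVᵀ:
  R  [+0.78180 +0.61211 -0.11878]
  R  [-0.56991 +0.77877 +0.26215]
  R  [+0.25297 -0.13726 +0.95769]
t = (-0.20328, -0.04462, +0.59158) m
tr R = 2.518258; θ = arccos((tr R − 1)/2) = 0.708822 rad = 40.613°
axis k = ((R−Rᵀ)₃₂, (R−Rᵀ)₁₃, (R−Rᵀ)₂₁) / (2 sinθ) = (-0.306794, -0.285553, -0.907930)
rvec = θ·k = (-0.217462, -0.202407, -0.643561)

rvec=(-0.2175, -0.2024, -0.6436) tvec=(-0.2033, -0.0446, 0.5916)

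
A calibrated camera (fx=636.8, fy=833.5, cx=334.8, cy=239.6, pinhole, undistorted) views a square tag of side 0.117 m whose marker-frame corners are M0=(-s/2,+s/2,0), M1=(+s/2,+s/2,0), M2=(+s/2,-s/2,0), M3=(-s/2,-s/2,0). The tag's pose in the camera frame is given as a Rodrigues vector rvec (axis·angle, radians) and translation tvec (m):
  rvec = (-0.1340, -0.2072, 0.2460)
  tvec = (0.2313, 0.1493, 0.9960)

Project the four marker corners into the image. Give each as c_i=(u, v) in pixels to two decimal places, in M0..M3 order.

c0=(440.83, 402.40) c1=(509.36, 423.74) c2=(522.88, 328.18) c3=(455.91, 305.13)

Intrinsics K: fx=636.8, fy=833.5, cx=334.8, cy=239.6
Marker side s = 0.117 m; corners in marker frame (Z=0):
  M0 = (-0.0585, +0.0585, 0)
  M1 = (+0.0585, +0.0585, 0)
  M2 = (+0.0585, -0.0585, 0)
  M3 = (-0.0585, -0.0585, 0)
rvec = (-0.1340, -0.2072, 0.2460), |rvec| = θ = 0.34843 rad = 19.964°
Rodrigues: sinθ=0.34142, 1−cosθ=0.06009; R = I + sinθ·[k]× + (1−cosθ)·[k]×²:
    [+0.94880 -0.22731 -0.21935]
    [+0.25480 +0.96116 +0.10608]
    [+0.18672 -0.15653 +0.96986]
t = (0.2313, 0.1493, 0.9960) m
M0: Pc = R·M0+t = (+0.16250, +0.19062, +0.97592); u = 636.8·(+0.16250)/0.97592 + 334.8 = 440.8318, v = 833.5·(+0.19062)/0.97592 + 239.6 = 402.4040
M1: Pc = R·M1+t = (+0.27351, +0.22043, +0.99777); u = 636.8·(+0.27351)/0.99777 + 334.8 = 509.3593, v = 833.5·(+0.22043)/0.99777 + 239.6 = 423.7426
M2: Pc = R·M2+t = (+0.30010, +0.10798, +1.01608); u = 636.8·(+0.30010)/1.01608 + 334.8 = 522.8808, v = 833.5·(+0.10798)/1.01608 + 239.6 = 328.1751
M3: Pc = R·M3+t = (+0.18909, +0.07817, +0.99423); u = 636.8·(+0.18909)/0.99423 + 334.8 = 455.9127, v = 833.5·(+0.07817)/0.99423 + 239.6 = 305.1297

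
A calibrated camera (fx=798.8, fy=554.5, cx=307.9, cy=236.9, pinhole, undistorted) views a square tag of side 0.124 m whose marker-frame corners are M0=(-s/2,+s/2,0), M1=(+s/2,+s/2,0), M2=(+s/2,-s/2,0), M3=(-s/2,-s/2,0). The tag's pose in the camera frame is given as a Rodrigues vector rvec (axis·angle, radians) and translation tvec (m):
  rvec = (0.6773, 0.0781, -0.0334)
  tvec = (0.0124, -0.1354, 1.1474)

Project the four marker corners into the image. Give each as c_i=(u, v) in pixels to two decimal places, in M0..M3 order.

c0=(277.13, 196.51) c1=(360.44, 195.84) c2=(359.07, 144.43) c3=(269.98, 145.62)

Intrinsics K: fx=798.8, fy=554.5, cx=307.9, cy=236.9
Marker side s = 0.124 m; corners in marker frame (Z=0):
  M0 = (-0.0620, +0.0620, 0)
  M1 = (+0.0620, +0.0620, 0)
  M2 = (+0.0620, -0.0620, 0)
  M3 = (-0.0620, -0.0620, 0)
rvec = (0.6773, 0.0781, -0.0334), |rvec| = θ = 0.68261 rad = 39.110°
Rodrigues: sinθ=0.63082, 1−cosθ=0.22407; R = I + sinθ·[k]× + (1−cosθ)·[k]×²:
    [+0.99653 +0.05630 +0.06130]
    [-0.00543 +0.77886 -0.62717]
    [-0.08305 +0.62466 +0.77647]
t = (0.0124, -0.1354, 1.1474) m
M0: Pc = R·M0+t = (-0.04589, -0.08677, +1.19128); u = 798.8·(-0.04589)/1.19128 + 307.9 = 277.1262, v = 554.5·(-0.08677)/1.19128 + 236.9 = 196.5097
M1: Pc = R·M1+t = (+0.07768, -0.08745, +1.18098); u = 798.8·(+0.07768)/1.18098 + 307.9 = 360.4389, v = 554.5·(-0.08745)/1.18098 + 236.9 = 195.8414
M2: Pc = R·M2+t = (+0.07069, -0.18403, +1.10352); u = 798.8·(+0.07069)/1.10352 + 307.9 = 359.0729, v = 554.5·(-0.18403)/1.10352 + 236.9 = 144.4301
M3: Pc = R·M3+t = (-0.05288, -0.18335, +1.11382); u = 798.8·(-0.05288)/1.11382 + 307.9 = 269.9791, v = 554.5·(-0.18335)/1.11382 + 236.9 = 145.6202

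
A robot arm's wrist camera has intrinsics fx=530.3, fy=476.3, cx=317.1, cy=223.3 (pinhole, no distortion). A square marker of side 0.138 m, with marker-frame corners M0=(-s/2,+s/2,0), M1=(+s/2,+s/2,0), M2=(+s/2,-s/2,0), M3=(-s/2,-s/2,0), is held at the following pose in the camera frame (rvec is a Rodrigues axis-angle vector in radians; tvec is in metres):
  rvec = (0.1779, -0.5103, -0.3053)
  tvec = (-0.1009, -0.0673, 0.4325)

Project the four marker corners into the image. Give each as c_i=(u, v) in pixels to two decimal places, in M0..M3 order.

Intrinsics K: fx=530.3, fy=476.3, cx=317.1, cy=223.3
Marker side s = 0.138 m; corners in marker frame (Z=0):
  M0 = (-0.0690, +0.0690, 0)
  M1 = (+0.0690, +0.0690, 0)
  M2 = (+0.0690, -0.0690, 0)
  M3 = (-0.0690, -0.0690, 0)
rvec = (0.1779, -0.5103, -0.3053), |rvec| = θ = 0.62070 rad = 35.563°
Rodrigues: sinθ=0.58160, 1−cosθ=0.18653; R = I + sinθ·[k]× + (1−cosθ)·[k]×²:
    [+0.82880 +0.24212 -0.50445]
    [-0.33002 +0.93955 -0.09127]
    [+0.45186 +0.24212 +0.85860]
t = (-0.1009, -0.0673, 0.4325) m
M0: Pc = R·M0+t = (-0.14138, +0.02030, +0.41803); u = 530.3·(-0.14138)/0.41803 + 317.1 = 137.7477, v = 476.3·(+0.02030)/0.41803 + 223.3 = 246.4304
M1: Pc = R·M1+t = (-0.02701, -0.02524, +0.48039); u = 530.3·(-0.02701)/0.48039 + 317.1 = 287.2870, v = 476.3·(-0.02524)/0.48039 + 223.3 = 198.2720
M2: Pc = R·M2+t = (-0.06042, -0.15490, +0.44697); u = 530.3·(-0.06042)/0.44697 + 317.1 = 245.4170, v = 476.3·(-0.15490)/0.44697 + 223.3 = 58.2357
M3: Pc = R·M3+t = (-0.17479, -0.10936, +0.38461); u = 530.3·(-0.17479)/0.38461 + 317.1 = 76.0984, v = 476.3·(-0.10936)/0.38461 + 223.3 = 87.8738

c0=(137.75, 246.43) c1=(287.29, 198.27) c2=(245.42, 58.24) c3=(76.10, 87.87)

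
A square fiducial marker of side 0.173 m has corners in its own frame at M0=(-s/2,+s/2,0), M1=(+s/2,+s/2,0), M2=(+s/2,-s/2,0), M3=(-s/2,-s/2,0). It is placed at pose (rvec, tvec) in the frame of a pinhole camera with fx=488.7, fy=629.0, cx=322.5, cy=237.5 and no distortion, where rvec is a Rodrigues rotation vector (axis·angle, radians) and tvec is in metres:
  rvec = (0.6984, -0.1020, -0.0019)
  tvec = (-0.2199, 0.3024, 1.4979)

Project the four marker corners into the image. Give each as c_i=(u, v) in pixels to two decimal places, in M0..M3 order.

Intrinsics K: fx=488.7, fy=629.0, cx=322.5, cy=237.5
Marker side s = 0.173 m; corners in marker frame (Z=0):
  M0 = (-0.0865, +0.0865, 0)
  M1 = (+0.0865, +0.0865, 0)
  M2 = (+0.0865, -0.0865, 0)
  M3 = (-0.0865, -0.0865, 0)
rvec = (0.6984, -0.1020, -0.0019), |rvec| = θ = 0.70581 rad = 40.440°
Rodrigues: sinθ=0.64865, 1−cosθ=0.23891; R = I + sinθ·[k]× + (1−cosθ)·[k]×²:
    [+0.99501 -0.03242 -0.09438]
    [-0.03591 +0.76607 -0.64175]
    [+0.09310 +0.64193 +0.76109]
t = (-0.2199, 0.3024, 1.4979) m
M0: Pc = R·M0+t = (-0.30877, +0.37177, +1.54537); u = 488.7·(-0.30877)/1.54537 + 322.5 = 224.8556, v = 629.0·(+0.37177)/1.54537 + 237.5 = 388.8190
M1: Pc = R·M1+t = (-0.13664, +0.36556, +1.56148); u = 488.7·(-0.13664)/1.56148 + 322.5 = 279.7368, v = 629.0·(+0.36556)/1.56148 + 237.5 = 384.7556
M2: Pc = R·M2+t = (-0.13103, +0.23303, +1.45043); u = 488.7·(-0.13103)/1.45043 + 322.5 = 278.3522, v = 629.0·(+0.23303)/1.45043 + 237.5 = 338.5564
M3: Pc = R·M3+t = (-0.30316, +0.23924, +1.43432); u = 488.7·(-0.30316)/1.43432 + 322.5 = 219.2062, v = 629.0·(+0.23924)/1.43432 + 237.5 = 342.4156

c0=(224.86, 388.82) c1=(279.74, 384.76) c2=(278.35, 338.56) c3=(219.21, 342.42)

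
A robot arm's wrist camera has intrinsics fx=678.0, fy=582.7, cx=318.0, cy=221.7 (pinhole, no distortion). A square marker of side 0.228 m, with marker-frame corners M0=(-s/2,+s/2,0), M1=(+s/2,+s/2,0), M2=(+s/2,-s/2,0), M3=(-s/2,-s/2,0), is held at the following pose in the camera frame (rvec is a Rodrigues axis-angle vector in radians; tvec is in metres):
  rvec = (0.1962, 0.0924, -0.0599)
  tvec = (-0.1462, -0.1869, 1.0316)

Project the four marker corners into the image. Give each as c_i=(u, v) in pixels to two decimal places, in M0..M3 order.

Intrinsics K: fx=678.0, fy=582.7, cx=318.0, cy=221.7
Marker side s = 0.228 m; corners in marker frame (Z=0):
  M0 = (-0.1140, +0.1140, 0)
  M1 = (+0.1140, +0.1140, 0)
  M2 = (+0.1140, -0.1140, 0)
  M3 = (-0.1140, -0.1140, 0)
rvec = (0.1962, 0.0924, -0.0599), |rvec| = θ = 0.22499 rad = 12.891°
Rodrigues: sinθ=0.22310, 1−cosθ=0.02520; R = I + sinθ·[k]× + (1−cosθ)·[k]×²:
    [+0.99396 +0.06842 +0.08577]
    [-0.05037 +0.97905 -0.19730]
    [-0.09747 +0.19179 +0.97658]
t = (-0.1462, -0.1869, 1.0316) m
M0: Pc = R·M0+t = (-0.25171, -0.06955, +1.06458); u = 678.0·(-0.25171)/1.06458 + 318.0 = 157.6917, v = 582.7·(-0.06955)/1.06458 + 221.7 = 183.6335
M1: Pc = R·M1+t = (-0.02509, -0.08103, +1.04235); u = 678.0·(-0.02509)/1.04235 + 318.0 = 301.6814, v = 582.7·(-0.08103)/1.04235 + 221.7 = 176.4019
M2: Pc = R·M2+t = (-0.04069, -0.30425, +0.99862); u = 678.0·(-0.04069)/0.99862 + 318.0 = 290.3752, v = 582.7·(-0.30425)/0.99862 + 221.7 = 44.1671
M3: Pc = R·M3+t = (-0.26731, -0.29277, +1.02085); u = 678.0·(-0.26731)/1.02085 + 318.0 = 140.4638, v = 582.7·(-0.29277)/1.02085 + 221.7 = 54.5873

c0=(157.69, 183.63) c1=(301.68, 176.40) c2=(290.38, 44.17) c3=(140.46, 54.59)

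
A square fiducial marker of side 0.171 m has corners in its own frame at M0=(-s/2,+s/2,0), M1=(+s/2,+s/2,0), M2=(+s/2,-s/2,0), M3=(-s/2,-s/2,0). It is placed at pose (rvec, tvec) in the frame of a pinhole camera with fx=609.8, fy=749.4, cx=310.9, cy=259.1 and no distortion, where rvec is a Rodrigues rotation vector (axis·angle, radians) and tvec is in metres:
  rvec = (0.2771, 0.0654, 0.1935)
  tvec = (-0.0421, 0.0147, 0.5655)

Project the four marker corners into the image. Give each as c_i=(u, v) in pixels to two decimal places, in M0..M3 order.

c0=(165.48, 358.24) c1=(338.14, 402.77) c2=(375.54, 190.94) c3=(187.38, 145.03)

Intrinsics K: fx=609.8, fy=749.4, cx=310.9, cy=259.1
Marker side s = 0.171 m; corners in marker frame (Z=0):
  M0 = (-0.0855, +0.0855, 0)
  M1 = (+0.0855, +0.0855, 0)
  M2 = (+0.0855, -0.0855, 0)
  M3 = (-0.0855, -0.0855, 0)
rvec = (0.2771, 0.0654, 0.1935), |rvec| = θ = 0.34424 rad = 19.724°
Rodrigues: sinθ=0.33748, 1−cosθ=0.05867; R = I + sinθ·[k]× + (1−cosθ)·[k]×²:
    [+0.97935 -0.18073 +0.09066]
    [+0.19867 +0.94345 -0.26539]
    [-0.03757 +0.27792 +0.95987]
t = (-0.0421, 0.0147, 0.5655) m
M0: Pc = R·M0+t = (-0.14129, +0.07838, +0.59247); u = 609.8·(-0.14129)/0.59247 + 310.9 = 165.4821, v = 749.4·(+0.07838)/0.59247 + 259.1 = 358.2379
M1: Pc = R·M1+t = (+0.02618, +0.11235, +0.58605); u = 609.8·(+0.02618)/0.58605 + 310.9 = 338.1427, v = 749.4·(+0.11235)/0.58605 + 259.1 = 402.7671
M2: Pc = R·M2+t = (+0.05709, -0.04898, +0.53853); u = 609.8·(+0.05709)/0.53853 + 310.9 = 375.5418, v = 749.4·(-0.04898)/0.53853 + 259.1 = 190.9428
M3: Pc = R·M3+t = (-0.11038, -0.08295, +0.54495); u = 609.8·(-0.11038)/0.54495 + 310.9 = 187.3826, v = 749.4·(-0.08295)/0.54495 + 259.1 = 145.0275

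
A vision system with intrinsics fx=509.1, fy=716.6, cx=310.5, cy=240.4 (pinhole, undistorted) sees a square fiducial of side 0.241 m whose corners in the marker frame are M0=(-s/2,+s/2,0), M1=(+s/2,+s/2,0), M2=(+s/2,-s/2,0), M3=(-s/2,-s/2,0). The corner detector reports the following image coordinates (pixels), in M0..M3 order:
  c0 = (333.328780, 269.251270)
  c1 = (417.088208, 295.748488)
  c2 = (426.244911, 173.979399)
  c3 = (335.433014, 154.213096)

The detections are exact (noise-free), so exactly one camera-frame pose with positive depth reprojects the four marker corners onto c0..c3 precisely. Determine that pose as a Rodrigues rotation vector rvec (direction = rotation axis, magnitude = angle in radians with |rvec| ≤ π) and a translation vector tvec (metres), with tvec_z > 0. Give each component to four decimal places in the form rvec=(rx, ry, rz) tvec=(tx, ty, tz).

rvec=(0.4280, 0.4486, 0.1035) tvec=(0.1730, -0.0285, 1.3378)

Intrinsics K: fx=509.1, fy=716.6, cx=310.5, cy=240.4
Marker side s = 0.241 m; corners in marker frame (Z=0):
  M0 = (-0.1205, +0.1205, 0)
  M1 = (+0.1205, +0.1205, 0)
  M2 = (+0.1205, -0.1205, 0)
  M3 = (-0.1205, -0.1205, 0)
Detected image corners:
  c0 = (333.328780, 269.251270) px
  c1 = (417.088208, 295.748488) px
  c2 = (426.244911, 173.979399) px
  c3 = (335.433014, 154.213096) px
Planar DLT: solve 8×8 A·h = b for H (H[2,2]=1):
  H  [+249.11375 +96.64029 +376.35130]
  H  [+30.05466 +561.37631 +225.13798]
  H  [-0.29763 +0.31606 +1.00000]
B = K⁻¹H; ‖b₁‖=0.747474, ‖b₂‖=0.747474; λ = 2/(‖b₁‖+‖b₂‖) = 1.337838, sign → tz>0 ⇒ λ=+1.337838
r₁ = λ·B[:,0] = (+0.89748,+0.18969,-0.39818); r₂ = λ·B[:,1] = (-0.00393,+0.90620,+0.42284)
r₃ = r₁×r₂ = (+0.44103,-0.37792,+0.81404); SVD([r₁ r₂ r₃]) → R = UVᵀ:
  R  [+0.89748 -0.00393 +0.44103]
  R  [+0.18969 +0.90620 -0.37792]
  R  [-0.39818 +0.42284 +0.81404]
t = (+0.17305, -0.02849, +1.33784) m
tr R = 2.617719; θ = arccos((tr R − 1)/2) = 0.628586 rad = 36.015°
axis k = ((R−Rᵀ)₃₂, (R−Rᵀ)₁₃, (R−Rᵀ)₂₁) / (2 sinθ) = (+0.680918, +0.713613, +0.164643)
rvec = θ·k = (+0.428016, +0.448567, +0.103492)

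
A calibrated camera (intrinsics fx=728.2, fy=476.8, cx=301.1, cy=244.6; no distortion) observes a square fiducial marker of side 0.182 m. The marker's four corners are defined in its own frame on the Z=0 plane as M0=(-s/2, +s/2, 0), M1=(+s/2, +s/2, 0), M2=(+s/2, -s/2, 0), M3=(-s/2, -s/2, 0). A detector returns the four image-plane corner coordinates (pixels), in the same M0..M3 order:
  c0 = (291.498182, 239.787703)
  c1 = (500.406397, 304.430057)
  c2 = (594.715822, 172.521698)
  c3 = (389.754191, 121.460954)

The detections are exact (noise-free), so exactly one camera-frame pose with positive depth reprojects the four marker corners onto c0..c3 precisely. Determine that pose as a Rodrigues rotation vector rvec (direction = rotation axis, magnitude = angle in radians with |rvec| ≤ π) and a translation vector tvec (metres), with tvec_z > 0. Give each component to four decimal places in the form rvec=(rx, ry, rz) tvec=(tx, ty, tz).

rvec=(-0.2497, 0.2222, 0.4646) tvec=(0.1138, -0.0472, 0.5915)

Intrinsics K: fx=728.2, fy=476.8, cx=301.1, cy=244.6
Marker side s = 0.182 m; corners in marker frame (Z=0):
  M0 = (-0.0910, +0.0910, 0)
  M1 = (+0.0910, +0.0910, 0)
  M2 = (+0.0910, -0.0910, 0)
  M3 = (-0.0910, -0.0910, 0)
Detected image corners:
  c0 = (291.498182, 239.787703) px
  c1 = (500.406397, 304.430057) px
  c2 = (594.715822, 172.521698) px
  c3 = (389.754191, 121.460954) px
Planar DLT: solve 8×8 A·h = b for H (H[2,2]=1):
  H  [+936.42492 -669.18858 +441.22587]
  H  [+222.29810 +620.00066 +206.57201]
  H  [-0.45096 -0.31461 +1.00000]
B = K⁻¹H; ‖b₁‖=1.690554, ‖b₂‖=1.690554; λ = 2/(‖b₁‖+‖b₂‖) = 0.591522, sign → tz>0 ⇒ λ=+0.591522
r₁ = λ·B[:,0] = (+0.87096,+0.41263,-0.26675); r₂ = λ·B[:,1] = (-0.46664,+0.86465,-0.18610)
r₃ = r₁×r₂ = (+0.15386,+0.28656,+0.94563); SVD([r₁ r₂ r₃]) → R = UVᵀ:
  R  [+0.87096 -0.46664 +0.15386]
  R  [+0.41263 +0.86465 +0.28656]
  R  [-0.26675 -0.18610 +0.94563]
t = (+0.11383, -0.04718, +0.59152) m
tr R = 2.681238; θ = arccos((tr R − 1)/2) = 0.572371 rad = 32.794°
axis k = ((R−Rᵀ)₃₂, (R−Rᵀ)₁₃, (R−Rᵀ)₂₁) / (2 sinθ) = (-0.436338, +0.388286, +0.811691)
rvec = θ·k = (-0.249747, +0.222244, +0.464589)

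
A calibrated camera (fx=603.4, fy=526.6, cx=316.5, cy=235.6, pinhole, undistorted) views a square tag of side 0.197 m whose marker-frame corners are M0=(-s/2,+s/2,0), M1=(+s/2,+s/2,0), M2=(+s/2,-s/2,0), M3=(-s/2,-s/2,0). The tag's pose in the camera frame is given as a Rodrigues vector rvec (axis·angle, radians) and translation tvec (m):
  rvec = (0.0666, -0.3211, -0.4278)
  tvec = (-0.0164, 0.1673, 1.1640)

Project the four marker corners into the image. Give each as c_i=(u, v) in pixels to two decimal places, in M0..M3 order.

Intrinsics K: fx=603.4, fy=526.6, cx=316.5, cy=235.6
Marker side s = 0.197 m; corners in marker frame (Z=0):
  M0 = (-0.0985, +0.0985, 0)
  M1 = (+0.0985, +0.0985, 0)
  M2 = (+0.0985, -0.0985, 0)
  M3 = (-0.0985, -0.0985, 0)
rvec = (0.0666, -0.3211, -0.4278), |rvec| = θ = 0.53903 rad = 30.884°
Rodrigues: sinθ=0.51330, 1−cosθ=0.14179; R = I + sinθ·[k]× + (1−cosθ)·[k]×²:
    [+0.86037 +0.39695 -0.31968]
    [-0.41782 +0.90852 +0.00361]
    [+0.29187 +0.13046 +0.94752]
t = (-0.0164, 0.1673, 1.1640) m
M0: Pc = R·M0+t = (-0.06205, +0.29794, +1.14810); u = 603.4·(-0.06205)/1.14810 + 316.5 = 283.8902, v = 526.6·(+0.29794)/1.14810 + 235.6 = 372.2584
M1: Pc = R·M1+t = (+0.10745, +0.21563, +1.20560); u = 603.4·(+0.10745)/1.20560 + 316.5 = 370.2764, v = 526.6·(+0.21563)/1.20560 + 235.6 = 329.7881
M2: Pc = R·M2+t = (+0.02925, +0.03666, +1.17990); u = 603.4·(+0.02925)/1.17990 + 316.5 = 331.4571, v = 526.6·(+0.03666)/1.17990 + 235.6 = 251.9596
M3: Pc = R·M3+t = (-0.14025, +0.11897, +1.12240); u = 603.4·(-0.14025)/1.12240 + 316.5 = 241.1042, v = 526.6·(+0.11897)/1.12240 + 235.6 = 291.4154

c0=(283.89, 372.26) c1=(370.28, 329.79) c2=(331.46, 251.96) c3=(241.10, 291.42)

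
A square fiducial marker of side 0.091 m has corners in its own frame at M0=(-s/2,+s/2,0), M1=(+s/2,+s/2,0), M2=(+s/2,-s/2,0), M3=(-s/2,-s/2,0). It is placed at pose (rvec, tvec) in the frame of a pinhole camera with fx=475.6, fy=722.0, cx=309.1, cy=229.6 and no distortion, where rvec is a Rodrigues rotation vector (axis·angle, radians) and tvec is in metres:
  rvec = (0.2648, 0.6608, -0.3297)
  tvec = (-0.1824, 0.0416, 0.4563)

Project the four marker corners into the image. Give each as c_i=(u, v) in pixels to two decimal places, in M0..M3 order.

c0=(116.67, 366.19) c1=(164.94, 352.03) c2=(121.69, 212.86) c3=(77.41, 244.21)

Intrinsics K: fx=475.6, fy=722.0, cx=309.1, cy=229.6
Marker side s = 0.091 m; corners in marker frame (Z=0):
  M0 = (-0.0455, +0.0455, 0)
  M1 = (+0.0455, +0.0455, 0)
  M2 = (+0.0455, -0.0455, 0)
  M3 = (-0.0455, -0.0455, 0)
rvec = (0.2648, 0.6608, -0.3297), |rvec| = θ = 0.78452 rad = 44.950°
Rodrigues: sinθ=0.70649, 1−cosθ=0.29228; R = I + sinθ·[k]× + (1−cosθ)·[k]×²:
    [+0.74102 +0.38000 +0.55361]
    [-0.21381 +0.91508 -0.34192]
    [-0.63653 +0.13500 +0.75934]
t = (-0.1824, 0.0416, 0.4563) m
M0: Pc = R·M0+t = (-0.19883, +0.09296, +0.49140); u = 475.6·(-0.19883)/0.49140 + 309.1 = 116.6681, v = 722.0·(+0.09296)/0.49140 + 229.6 = 366.1890
M1: Pc = R·M1+t = (-0.13139, +0.07351, +0.43348); u = 475.6·(-0.13139)/0.43348 + 309.1 = 164.9395, v = 722.0·(+0.07351)/0.43348 + 229.6 = 352.0338
M2: Pc = R·M2+t = (-0.16597, -0.00976, +0.42120); u = 475.6·(-0.16597)/0.42120 + 309.1 = 121.6882, v = 722.0·(-0.00976)/0.42120 + 229.6 = 212.8617
M3: Pc = R·M3+t = (-0.23341, +0.00969, +0.47912); u = 475.6·(-0.23341)/0.47912 + 309.1 = 77.4081, v = 722.0·(+0.00969)/0.47912 + 229.6 = 244.2054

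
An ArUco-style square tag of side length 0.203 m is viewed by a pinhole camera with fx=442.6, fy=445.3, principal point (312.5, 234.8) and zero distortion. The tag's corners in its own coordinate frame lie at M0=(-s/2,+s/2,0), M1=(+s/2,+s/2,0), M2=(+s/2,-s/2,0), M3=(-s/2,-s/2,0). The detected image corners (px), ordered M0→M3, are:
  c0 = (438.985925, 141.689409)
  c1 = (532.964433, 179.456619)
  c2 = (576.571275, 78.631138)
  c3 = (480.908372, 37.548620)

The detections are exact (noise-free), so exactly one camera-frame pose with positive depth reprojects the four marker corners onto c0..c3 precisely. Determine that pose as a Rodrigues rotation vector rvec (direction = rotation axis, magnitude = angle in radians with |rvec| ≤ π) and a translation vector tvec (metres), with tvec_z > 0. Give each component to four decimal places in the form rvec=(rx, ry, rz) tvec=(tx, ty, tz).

rvec=(0.1306, -0.0695, 0.3573) tvec=(0.3737, -0.2371, 0.8478)

Intrinsics K: fx=442.6, fy=445.3, cx=312.5, cy=234.8
Marker side s = 0.203 m; corners in marker frame (Z=0):
  M0 = (-0.1015, +0.1015, 0)
  M1 = (+0.1015, +0.1015, 0)
  M2 = (+0.1015, -0.1015, 0)
  M3 = (-0.1015, -0.1015, 0)
Detected image corners:
  c0 = (438.985925, 141.689409) px
  c1 = (532.964433, 179.456619) px
  c2 = (576.571275, 78.631138) px
  c3 = (480.908372, 37.548620) px
Planar DLT: solve 8×8 A·h = b for H (H[2,2]=1):
  H  [+521.38348 -141.80160 +507.57818]
  H  [+205.80919 +519.60311 +110.25213]
  H  [+0.10711 +0.13582 +1.00000]
B = K⁻¹H; ‖b₁‖=1.179533, ‖b₂‖=1.179533; λ = 2/(‖b₁‖+‖b₂‖) = 0.847793, sign → tz>0 ⇒ λ=+0.847793
r₁ = λ·B[:,0] = (+0.93459,+0.34395,+0.09081); r₂ = λ·B[:,1] = (-0.35292,+0.92854,+0.11514)
r₃ = r₁×r₂ = (-0.04472,-0.13966,+0.98919); SVD([r₁ r₂ r₃]) → R = UVᵀ:
  R  [+0.93459 -0.35292 -0.04472]
  R  [+0.34395 +0.92854 -0.13966]
  R  [+0.09081 +0.11514 +0.98919]
t = (+0.37367, -0.23712, +0.84779) m
tr R = 2.852319; θ = arccos((tr R − 1)/2) = 0.386698 rad = 22.156°
axis k = ((R−Rᵀ)₃₂, (R−Rᵀ)₁₃, (R−Rᵀ)₂₁) / (2 sinθ) = (+0.337815, -0.179676, +0.923904)
rvec = θ·k = (+0.130632, -0.069480, +0.357272)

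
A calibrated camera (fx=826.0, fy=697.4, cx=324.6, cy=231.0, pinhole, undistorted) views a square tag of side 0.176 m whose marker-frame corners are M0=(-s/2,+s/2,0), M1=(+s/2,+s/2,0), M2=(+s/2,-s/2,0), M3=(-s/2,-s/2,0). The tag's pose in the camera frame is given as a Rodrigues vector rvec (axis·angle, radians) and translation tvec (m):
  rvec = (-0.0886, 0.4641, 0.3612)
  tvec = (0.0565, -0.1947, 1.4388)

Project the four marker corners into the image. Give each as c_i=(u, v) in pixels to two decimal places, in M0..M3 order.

c0=(297.54, 164.59) c1=(382.49, 188.91) c2=(419.90, 107.08) c3=(332.96, 87.17)

Intrinsics K: fx=826.0, fy=697.4, cx=324.6, cy=231.0
Marker side s = 0.176 m; corners in marker frame (Z=0):
  M0 = (-0.0880, +0.0880, 0)
  M1 = (+0.0880, +0.0880, 0)
  M2 = (+0.0880, -0.0880, 0)
  M3 = (-0.0880, -0.0880, 0)
rvec = (-0.0886, 0.4641, 0.3612), |rvec| = θ = 0.59473 rad = 34.076°
Rodrigues: sinθ=0.56029, 1−cosθ=0.17170; R = I + sinθ·[k]× + (1−cosθ)·[k]×²:
    [+0.83211 -0.36024 +0.42169]
    [+0.32032 +0.93286 +0.16484]
    [-0.45276 -0.00209 +0.89163]
t = (0.0565, -0.1947, 1.4388) m
M0: Pc = R·M0+t = (-0.04843, -0.14080, +1.47846); u = 826.0·(-0.04843)/1.47846 + 324.6 = 297.5444, v = 697.4·(-0.14080)/1.47846 + 231.0 = 164.5851
M1: Pc = R·M1+t = (+0.09802, -0.08442, +1.39877); u = 826.0·(+0.09802)/1.39877 + 324.6 = 382.4852, v = 697.4·(-0.08442)/1.39877 + 231.0 = 188.9097
M2: Pc = R·M2+t = (+0.16143, -0.24860, +1.39914); u = 826.0·(+0.16143)/1.39914 + 324.6 = 419.9003, v = 697.4·(-0.24860)/1.39914 + 231.0 = 107.0841
M3: Pc = R·M3+t = (+0.01498, -0.30498, +1.47883); u = 826.0·(+0.01498)/1.47883 + 324.6 = 332.9646, v = 697.4·(-0.30498)/1.47883 + 231.0 = 87.1747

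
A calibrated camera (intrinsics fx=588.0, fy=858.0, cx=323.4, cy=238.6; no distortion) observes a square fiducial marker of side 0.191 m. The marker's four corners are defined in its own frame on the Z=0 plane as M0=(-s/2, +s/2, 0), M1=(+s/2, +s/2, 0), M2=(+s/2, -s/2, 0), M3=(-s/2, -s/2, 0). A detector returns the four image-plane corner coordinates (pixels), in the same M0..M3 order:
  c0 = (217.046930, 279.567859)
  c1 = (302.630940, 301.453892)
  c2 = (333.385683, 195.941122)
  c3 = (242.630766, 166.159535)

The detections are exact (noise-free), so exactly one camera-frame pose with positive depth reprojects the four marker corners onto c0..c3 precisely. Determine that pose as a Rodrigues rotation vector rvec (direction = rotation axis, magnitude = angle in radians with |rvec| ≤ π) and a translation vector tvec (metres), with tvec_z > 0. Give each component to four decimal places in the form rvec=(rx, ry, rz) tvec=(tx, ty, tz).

rvec=(0.5661, -0.2875, 0.2896) tvec=(-0.1005, -0.0006, 1.2101)

Intrinsics K: fx=588.0, fy=858.0, cx=323.4, cy=238.6
Marker side s = 0.191 m; corners in marker frame (Z=0):
  M0 = (-0.0955, +0.0955, 0)
  M1 = (+0.0955, +0.0955, 0)
  M2 = (+0.0955, -0.0955, 0)
  M3 = (-0.0955, -0.0955, 0)
Detected image corners:
  c0 = (217.046930, 279.567859) px
  c1 = (302.630940, 301.453892) px
  c2 = (333.385683, 195.941122) px
  c3 = (242.630766, 166.159535) px
Planar DLT: solve 8×8 A·h = b for H (H[2,2]=1):
  H  [+538.84166 -38.90488 +274.58338]
  H  [+201.38164 +666.30661 +238.20945]
  H  [+0.28379 +0.39772 +1.00000]
B = K⁻¹H; ‖b₁‖=0.826369, ‖b₂‖=0.826369; λ = 2/(‖b₁‖+‖b₂‖) = 1.210114, sign → tz>0 ⇒ λ=+1.210114
r₁ = λ·B[:,0] = (+0.92007,+0.18853,+0.34341); r₂ = λ·B[:,1] = (-0.34478,+0.80591,+0.48129)
r₃ = r₁×r₂ = (-0.18602,-0.56122,+0.80649); SVD([r₁ r₂ r₃]) → R = UVᵀ:
  R  [+0.92007 -0.34478 -0.18602]
  R  [+0.18853 +0.80591 -0.56122]
  R  [+0.34341 +0.48129 +0.80649]
t = (-0.10047, -0.00055, +1.21011) m
tr R = 2.532471; θ = arccos((tr R − 1)/2) = 0.697834 rad = 39.983°
axis k = ((R−Rᵀ)₃₂, (R−Rᵀ)₁₃, (R−Rᵀ)₂₁) / (2 sinθ) = (+0.811213, -0.411975, +0.414983)
rvec = θ·k = (+0.566092, -0.287490, +0.289589)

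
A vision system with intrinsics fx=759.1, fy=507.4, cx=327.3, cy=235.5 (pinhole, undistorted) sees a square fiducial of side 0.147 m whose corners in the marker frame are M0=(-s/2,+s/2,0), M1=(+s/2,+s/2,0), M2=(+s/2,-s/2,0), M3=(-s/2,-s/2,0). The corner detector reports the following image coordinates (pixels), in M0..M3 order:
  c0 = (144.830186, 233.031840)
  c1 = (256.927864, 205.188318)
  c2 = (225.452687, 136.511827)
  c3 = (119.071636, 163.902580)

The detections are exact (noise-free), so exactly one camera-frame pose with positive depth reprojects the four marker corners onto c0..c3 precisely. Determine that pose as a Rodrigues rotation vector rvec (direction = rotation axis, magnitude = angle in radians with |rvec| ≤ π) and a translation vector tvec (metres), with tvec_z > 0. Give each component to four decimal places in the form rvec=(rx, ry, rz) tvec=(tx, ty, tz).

Intrinsics K: fx=759.1, fy=507.4, cx=327.3, cy=235.5
Marker side s = 0.147 m; corners in marker frame (Z=0):
  M0 = (-0.0735, +0.0735, 0)
  M1 = (+0.0735, +0.0735, 0)
  M2 = (+0.0735, -0.0735, 0)
  M3 = (-0.0735, -0.0735, 0)
Detected image corners:
  c0 = (144.830186, 233.031840) px
  c1 = (256.927864, 205.188318) px
  c2 = (225.452687, 136.511827) px
  c3 = (119.071636, 163.902580) px
Planar DLT: solve 8×8 A·h = b for H (H[2,2]=1):
  H  [+726.10524 +132.46167 +185.86465]
  H  [-204.20859 +407.28917 +183.90602]
  H  [-0.08867 -0.33276 +1.00000]
B = K⁻¹H; ‖b₁‖=1.062058, ‖b₂‖=1.062058; λ = 2/(‖b₁‖+‖b₂‖) = 0.941568, sign → tz>0 ⇒ λ=+0.941568
r₁ = λ·B[:,0] = (+0.93664,-0.34019,-0.08349); r₂ = λ·B[:,1] = (+0.29940,+0.90122,-0.31332)
r₃ = r₁×r₂ = (+0.18183,+0.26847,+0.94597); SVD([r₁ r₂ r₃]) → R = UVᵀ:
  R  [+0.93664 +0.29940 +0.18183]
  R  [-0.34019 +0.90122 +0.26847]
  R  [-0.08349 -0.31332 +0.94597]
t = (-0.17543, -0.09574, +0.94157) m
tr R = 2.783829; θ = arccos((tr R − 1)/2) = 0.469235 rad = 26.885°
axis k = ((R−Rᵀ)₃₂, (R−Rᵀ)₁₃, (R−Rᵀ)₂₁) / (2 sinθ) = (-0.643285, +0.293372, -0.707190)
rvec = θ·k = (-0.301852, +0.137661, -0.331838)

rvec=(-0.3019, 0.1377, -0.3318) tvec=(-0.1754, -0.0957, 0.9416)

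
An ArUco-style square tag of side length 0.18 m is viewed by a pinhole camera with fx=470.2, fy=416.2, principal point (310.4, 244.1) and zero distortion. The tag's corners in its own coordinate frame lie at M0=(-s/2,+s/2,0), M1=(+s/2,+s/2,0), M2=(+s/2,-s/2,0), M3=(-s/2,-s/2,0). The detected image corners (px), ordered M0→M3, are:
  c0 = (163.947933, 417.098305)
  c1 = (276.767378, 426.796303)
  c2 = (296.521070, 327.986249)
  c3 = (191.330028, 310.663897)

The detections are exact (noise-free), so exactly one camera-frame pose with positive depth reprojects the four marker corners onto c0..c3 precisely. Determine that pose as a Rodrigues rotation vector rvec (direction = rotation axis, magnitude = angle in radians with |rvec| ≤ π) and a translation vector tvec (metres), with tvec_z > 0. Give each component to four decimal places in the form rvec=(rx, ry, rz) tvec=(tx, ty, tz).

Intrinsics K: fx=470.2, fy=416.2, cx=310.4, cy=244.1
Marker side s = 0.18 m; corners in marker frame (Z=0):
  M0 = (-0.0900, +0.0900, 0)
  M1 = (+0.0900, +0.0900, 0)
  M2 = (+0.0900, -0.0900, 0)
  M3 = (-0.0900, -0.0900, 0)
Detected image corners:
  c0 = (163.947933, 417.098305) px
  c1 = (276.767378, 426.796303) px
  c2 = (296.521070, 327.986249) px
  c3 = (191.330028, 310.663897) px
Planar DLT: solve 8×8 A·h = b for H (H[2,2]=1):
  H  [+709.74735 -197.68553 +234.66323]
  H  [+242.80415 +461.31296 +369.56541]
  H  [+0.45110 -0.29126 +1.00000]
B = K⁻¹H; ‖b₁‖=1.331644, ‖b₂‖=1.331644; λ = 2/(‖b₁‖+‖b₂‖) = 0.750951, sign → tz>0 ⇒ λ=+0.750951
r₁ = λ·B[:,0] = (+0.90991,+0.23942,+0.33875); r₂ = λ·B[:,1] = (-0.17133,+0.96063,-0.21872)
r₃ = r₁×r₂ = (-0.37778,+0.14098,+0.91510); SVD([r₁ r₂ r₃]) → R = UVᵀ:
  R  [+0.90991 -0.17133 -0.37778]
  R  [+0.23942 +0.96063 +0.14098]
  R  [+0.33875 -0.21872 +0.91510]
t = (-0.12096, +0.22638, +0.75095) m
tr R = 2.785634; θ = arccos((tr R − 1)/2) = 0.467236 rad = 26.771°
axis k = ((R−Rᵀ)₃₂, (R−Rᵀ)₁₃, (R−Rᵀ)₂₁) / (2 sinθ) = (-0.399289, -0.795402, +0.455964)
rvec = θ·k = (-0.186562, -0.371640, +0.213043)

rvec=(-0.1866, -0.3716, 0.2130) tvec=(-0.1210, 0.2264, 0.7510)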